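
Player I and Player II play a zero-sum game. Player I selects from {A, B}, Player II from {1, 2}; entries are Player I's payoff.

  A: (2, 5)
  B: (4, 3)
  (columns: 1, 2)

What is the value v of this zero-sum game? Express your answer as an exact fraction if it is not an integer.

Row minima: A → 2, B → 3; maximin = 3.
Column maxima: 1 → 4, 2 → 5; minimax = 4.
3 ≠ 4, so there is no saddle point; optimal play is mixed.
Let Player I play A with probability p. Expected payoff against 1: 2p + 4(1−p) = −2p + 4; against 2: 5p + 3(1−p) = 2p + 3.
Setting these equal: −2p + 4 = 2p + 3 ⇒ −4p = -1 ⇒ p = 1/4, and the value is (-2)·(1/4) + 4 = 7/2.
For Player II: with q = P(1), equating A's and B's payoffs gives −3q + 5 = q + 3 ⇒ q = 1/2.

7/2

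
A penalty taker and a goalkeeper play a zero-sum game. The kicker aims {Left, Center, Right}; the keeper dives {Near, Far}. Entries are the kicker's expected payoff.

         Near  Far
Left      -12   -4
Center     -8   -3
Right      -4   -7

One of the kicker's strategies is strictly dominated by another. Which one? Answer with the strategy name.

Left

Center gives a strictly higher payoff than Left against every column: -8 > -12, -3 > -4.
So Left is strictly dominated and the kicker never plays it.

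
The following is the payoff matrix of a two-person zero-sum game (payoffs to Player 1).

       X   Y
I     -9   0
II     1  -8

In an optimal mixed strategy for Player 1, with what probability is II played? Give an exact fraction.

Row minima: I → -9, II → -8; maximin = -8.
Column maxima: X → 1, Y → 0; minimax = 0.
-8 ≠ 0, so there is no saddle point; optimal play is mixed.
Let Player 1 play I with probability p. Expected payoff against X: (-9)p + 1(1−p) = −10p + 1; against Y: 0p + (-8)(1−p) = 8p − 8.
Setting these equal: −10p + 1 = 8p − 8 ⇒ −18p = -9 ⇒ p = 1/2, and the value is (-10)·(1/2) + 1 = -4.
For Player 2: with q = P(X), equating I's and II's payoffs gives −9q = 9q − 8 ⇒ q = 4/9.

1/2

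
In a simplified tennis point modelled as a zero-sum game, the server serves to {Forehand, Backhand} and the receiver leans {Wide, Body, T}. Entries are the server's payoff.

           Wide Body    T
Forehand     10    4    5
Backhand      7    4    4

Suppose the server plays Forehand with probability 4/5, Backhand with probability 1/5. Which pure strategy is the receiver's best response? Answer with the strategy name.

Body

If the receiver plays Wide, the server's expected payoff is (4/5)·10 + (1/5)·7 = 47/5.
If the receiver plays Body, the server's expected payoff is (4/5)·4 + (1/5)·4 = 4.
If the receiver plays T, the server's expected payoff is (4/5)·5 + (1/5)·4 = 24/5.
The receiver minimizes the server's payoff; the smallest is 4, so the best response is Body.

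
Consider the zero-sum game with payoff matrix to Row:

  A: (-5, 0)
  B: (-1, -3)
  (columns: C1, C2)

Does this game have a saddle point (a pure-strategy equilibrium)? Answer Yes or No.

Row minima: A → -5, B → -3; maximin = -3.
Column maxima: C1 → -1, C2 → 0; minimax = -1.
-3 ≠ -1, so no pure-strategy equilibrium exists.

No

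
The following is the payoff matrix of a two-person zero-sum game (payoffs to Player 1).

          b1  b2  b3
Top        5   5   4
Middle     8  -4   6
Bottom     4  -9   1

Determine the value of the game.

46/11

Row minima: Top → 4, Middle → -4, Bottom → -9; maximin = 4.
Column maxima: b1 → 8, b2 → 5, b3 → 6; minimax = 5.
4 ≠ 5, so there is no saddle point; optimal play is mixed.
Bottom is strictly dominated by Top, so Player 1 never plays it.
b1 is strictly dominated by b3 (it gives Player 1 strictly more in every row), so Player 2 never plays it.
On the remaining 2×2 (Top, Middle vs b2, b3):
Let Player 1 play Top with probability p. Expected payoff against b2: 5p + (-4)(1−p) = 9p − 4; against b3: 4p + 6(1−p) = −2p + 6.
Setting these equal: 9p − 4 = −2p + 6 ⇒ 11p = 10 ⇒ p = 10/11, and the value is (9)·(10/11) − 4 = 46/11.
For Player 2: with q = P(b2), equating Top's and Middle's payoffs gives q + 4 = −10q + 6 ⇒ q = 2/11.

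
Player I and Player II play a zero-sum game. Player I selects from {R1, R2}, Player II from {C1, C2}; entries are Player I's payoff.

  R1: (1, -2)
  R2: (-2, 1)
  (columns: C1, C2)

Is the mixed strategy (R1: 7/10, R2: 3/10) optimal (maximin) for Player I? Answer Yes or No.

Against C1 this mix gives (7/10)·1 + (3/10)·(-2) = 1/10.
Against C2 this mix gives (7/10)·(-2) + (3/10)·1 = -11/10.
Player II will play C2, holding Player I to -11/10. Shifting weight toward the row that does better against C2 would raise this floor (the equalizing mix achieves -1/2 against both C2 and C1), so the proposed strategy is not optimal.

No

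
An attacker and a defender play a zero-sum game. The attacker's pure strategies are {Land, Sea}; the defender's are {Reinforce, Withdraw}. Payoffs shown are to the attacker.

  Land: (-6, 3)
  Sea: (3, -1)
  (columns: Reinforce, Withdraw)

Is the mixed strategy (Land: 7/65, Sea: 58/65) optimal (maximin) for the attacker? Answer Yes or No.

No

Against Reinforce this mix gives (7/65)·(-6) + (58/65)·3 = 132/65.
Against Withdraw this mix gives (7/65)·3 + (58/65)·(-1) = -37/65.
The defender will play Withdraw, holding the attacker to -37/65. Shifting weight toward the row that does better against Withdraw would raise this floor (the equalizing mix achieves 3/13 against both Withdraw and Reinforce), so the proposed strategy is not optimal.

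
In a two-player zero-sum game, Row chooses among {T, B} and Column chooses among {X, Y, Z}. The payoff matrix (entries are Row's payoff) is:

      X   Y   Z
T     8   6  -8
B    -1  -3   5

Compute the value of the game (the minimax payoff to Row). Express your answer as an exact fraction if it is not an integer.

3/11

Row minima: T → -8, B → -3; maximin = -3.
Column maxima: X → 8, Y → 6, Z → 5; minimax = 5.
-3 ≠ 5, so there is no saddle point; optimal play is mixed.
X is strictly dominated by Y (it gives Row strictly more in every row), so Column never plays it.
On the remaining 2×2 (T, B vs Y, Z):
Let Row play T with probability p. Expected payoff against Y: 6p + (-3)(1−p) = 9p − 3; against Z: (-8)p + 5(1−p) = −13p + 5.
Setting these equal: 9p − 3 = −13p + 5 ⇒ 22p = 8 ⇒ p = 4/11, and the value is (9)·(4/11) − 3 = 3/11.
For Column: with q = P(Y), equating T's and B's payoffs gives 14q − 8 = −8q + 5 ⇒ q = 13/22.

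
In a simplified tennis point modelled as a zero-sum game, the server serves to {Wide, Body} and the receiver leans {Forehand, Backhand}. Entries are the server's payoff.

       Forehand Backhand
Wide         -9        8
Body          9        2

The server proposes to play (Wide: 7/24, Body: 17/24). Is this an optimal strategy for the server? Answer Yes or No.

Against Forehand this mix gives (7/24)·(-9) + (17/24)·9 = 15/4.
Against Backhand this mix gives (7/24)·8 + (17/24)·2 = 15/4.
All of the receiver's active replies (Forehand, Backhand) yield 15/4, and no column does worse for the server. The mix makes the receiver indifferent and guarantees 15/4, so it is optimal.

Yes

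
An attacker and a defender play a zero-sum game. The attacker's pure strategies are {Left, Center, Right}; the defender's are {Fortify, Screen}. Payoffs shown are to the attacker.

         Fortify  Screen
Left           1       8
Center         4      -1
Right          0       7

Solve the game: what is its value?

Row minima: Left → 1, Center → -1, Right → 0; maximin = 1.
Column maxima: Fortify → 4, Screen → 8; minimax = 4.
1 ≠ 4, so there is no saddle point; optimal play is mixed.
Right is strictly dominated by Left, so the attacker never plays it.
On the remaining 2×2 (Left, Center vs Fortify, Screen):
Let the attacker play Left with probability p. Expected payoff against Fortify: 1p + 4(1−p) = −3p + 4; against Screen: 8p + (-1)(1−p) = 9p − 1.
Setting these equal: −3p + 4 = 9p − 1 ⇒ −12p = -5 ⇒ p = 5/12, and the value is (-3)·(5/12) + 4 = 11/4.
For the defender: with q = P(Fortify), equating Left's and Center's payoffs gives −7q + 8 = 5q − 1 ⇒ q = 3/4.

11/4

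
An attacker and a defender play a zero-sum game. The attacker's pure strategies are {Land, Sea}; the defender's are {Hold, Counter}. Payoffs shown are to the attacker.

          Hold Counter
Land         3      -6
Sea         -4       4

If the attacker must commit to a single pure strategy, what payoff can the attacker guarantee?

-4

Row minima: Land → -6, Sea → -4.
The best of these is -4.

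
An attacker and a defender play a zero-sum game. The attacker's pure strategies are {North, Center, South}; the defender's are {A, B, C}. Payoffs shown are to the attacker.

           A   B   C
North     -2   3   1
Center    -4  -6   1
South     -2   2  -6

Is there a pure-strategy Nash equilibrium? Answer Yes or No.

Yes

Row minima: North → -2, Center → -6, South → -6; maximin = -2.
Column maxima: A → -2, B → 3, C → 1; minimax = -2.
maximin = minimax = -2, so a saddle point exists.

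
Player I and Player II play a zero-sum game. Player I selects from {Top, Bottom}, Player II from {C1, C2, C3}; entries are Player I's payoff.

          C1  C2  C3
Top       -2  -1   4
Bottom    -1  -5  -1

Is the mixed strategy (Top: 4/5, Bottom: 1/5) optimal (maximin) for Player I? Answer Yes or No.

Against C1 this mix gives (4/5)·(-2) + (1/5)·(-1) = -9/5.
Against C2 this mix gives (4/5)·(-1) + (1/5)·(-5) = -9/5.
Against C3 this mix gives (4/5)·4 + (1/5)·(-1) = 3.
All of Player II's active replies (C1, C2) yield -9/5, and no column does worse for Player I. The mix makes Player II indifferent and guarantees -9/5, so it is optimal.

Yes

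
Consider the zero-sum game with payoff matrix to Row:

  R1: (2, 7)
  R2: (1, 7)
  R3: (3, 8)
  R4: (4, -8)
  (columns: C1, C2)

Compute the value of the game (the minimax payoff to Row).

Row minima: R1 → 2, R2 → 1, R3 → 3, R4 → -8; maximin = 3.
Column maxima: C1 → 4, C2 → 8; minimax = 4.
3 ≠ 4, so there is no saddle point; optimal play is mixed.
R1 is strictly dominated by R3, so Row never plays it.
R2 is strictly dominated by R3, so Row never plays it.
On the remaining 2×2 (R3, R4 vs C1, C2):
Let Row play R3 with probability p. Expected payoff against C1: 3p + 4(1−p) = −p + 4; against C2: 8p + (-8)(1−p) = 16p − 8.
Setting these equal: −p + 4 = 16p − 8 ⇒ −17p = -12 ⇒ p = 12/17, and the value is (-1)·(12/17) + 4 = 56/17.
For Column: with q = P(C1), equating R3's and R4's payoffs gives −5q + 8 = 12q − 8 ⇒ q = 16/17.

56/17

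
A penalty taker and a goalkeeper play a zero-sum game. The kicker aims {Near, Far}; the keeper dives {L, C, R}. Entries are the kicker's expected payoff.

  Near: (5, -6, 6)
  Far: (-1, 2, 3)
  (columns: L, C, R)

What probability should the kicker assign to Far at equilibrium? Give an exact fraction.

Row minima: Near → -6, Far → -1; maximin = -1.
Column maxima: L → 5, C → 2, R → 6; minimax = 2.
-1 ≠ 2, so there is no saddle point; optimal play is mixed.
R is strictly dominated by L (it gives the kicker strictly more in every row), so the keeper never plays it.
On the remaining 2×2 (Near, Far vs L, C):
Let the kicker play Near with probability p. Expected payoff against L: 5p + (-1)(1−p) = 6p − 1; against C: (-6)p + 2(1−p) = −8p + 2.
Setting these equal: 6p − 1 = −8p + 2 ⇒ 14p = 3 ⇒ p = 3/14, and the value is (6)·(3/14) − 1 = 2/7.
For the keeper: with q = P(L), equating Near's and Far's payoffs gives 11q − 6 = −3q + 2 ⇒ q = 4/7.

11/14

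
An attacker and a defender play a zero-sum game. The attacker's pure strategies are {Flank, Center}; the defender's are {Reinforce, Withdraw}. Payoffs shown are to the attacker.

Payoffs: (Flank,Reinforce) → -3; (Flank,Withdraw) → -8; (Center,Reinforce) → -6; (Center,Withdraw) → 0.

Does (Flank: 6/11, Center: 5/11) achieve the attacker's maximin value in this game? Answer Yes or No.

Yes

Against Reinforce this mix gives (6/11)·(-3) + (5/11)·(-6) = -48/11.
Against Withdraw this mix gives (6/11)·(-8) + (5/11)·0 = -48/11.
All of the defender's active replies (Reinforce, Withdraw) yield -48/11, and no column does worse for the attacker. The mix makes the defender indifferent and guarantees -48/11, so it is optimal.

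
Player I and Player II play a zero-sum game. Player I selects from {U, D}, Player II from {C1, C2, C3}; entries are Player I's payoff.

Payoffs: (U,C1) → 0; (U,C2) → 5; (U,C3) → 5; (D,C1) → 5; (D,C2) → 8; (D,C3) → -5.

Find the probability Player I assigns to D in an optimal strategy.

Row minima: U → 0, D → -5; maximin = 0.
Column maxima: C1 → 5, C2 → 8, C3 → 5; minimax = 5.
0 ≠ 5, so there is no saddle point; optimal play is mixed.
C2 is strictly dominated by C1 (it gives Player I strictly more in every row), so Player II never plays it.
On the remaining 2×2 (U, D vs C1, C3):
Let Player I play U with probability p. Expected payoff against C1: 0p + 5(1−p) = −5p + 5; against C3: 5p + (-5)(1−p) = 10p − 5.
Setting these equal: −5p + 5 = 10p − 5 ⇒ −15p = -10 ⇒ p = 2/3, and the value is (-5)·(2/3) + 5 = 5/3.
For Player II: with q = P(C1), equating U's and D's payoffs gives −5q + 5 = 10q − 5 ⇒ q = 2/3.

1/3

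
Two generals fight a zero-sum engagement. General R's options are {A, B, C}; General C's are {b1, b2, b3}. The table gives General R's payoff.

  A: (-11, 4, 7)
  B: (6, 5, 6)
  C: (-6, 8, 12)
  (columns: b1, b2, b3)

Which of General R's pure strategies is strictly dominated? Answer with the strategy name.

A

C gives a strictly higher payoff than A against every column: -6 > -11, 8 > 4, 12 > 7.
So A is strictly dominated and General R never plays it.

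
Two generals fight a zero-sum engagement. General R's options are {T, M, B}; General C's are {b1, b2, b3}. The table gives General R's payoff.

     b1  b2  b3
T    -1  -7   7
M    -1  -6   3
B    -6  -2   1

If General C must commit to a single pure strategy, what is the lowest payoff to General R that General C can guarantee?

Column maxima: b1 → -1, b2 → -2, b3 → 7.
The smallest of these is -2.

-2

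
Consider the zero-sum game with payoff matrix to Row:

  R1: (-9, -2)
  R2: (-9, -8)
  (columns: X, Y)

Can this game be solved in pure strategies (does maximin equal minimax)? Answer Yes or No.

Row minima: R1 → -9, R2 → -9; maximin = -9.
Column maxima: X → -9, Y → -2; minimax = -9.
maximin = minimax = -9, so a saddle point exists.

Yes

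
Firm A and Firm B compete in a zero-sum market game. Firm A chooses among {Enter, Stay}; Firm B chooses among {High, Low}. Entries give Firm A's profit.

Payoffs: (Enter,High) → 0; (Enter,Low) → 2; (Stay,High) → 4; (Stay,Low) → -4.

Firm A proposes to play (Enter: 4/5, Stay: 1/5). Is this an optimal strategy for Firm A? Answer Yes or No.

Against High this mix gives (4/5)·0 + (1/5)·4 = 4/5.
Against Low this mix gives (4/5)·2 + (1/5)·(-4) = 4/5.
All of Firm B's active replies (High, Low) yield 4/5, and no column does worse for Firm A. The mix makes Firm B indifferent and guarantees 4/5, so it is optimal.

Yes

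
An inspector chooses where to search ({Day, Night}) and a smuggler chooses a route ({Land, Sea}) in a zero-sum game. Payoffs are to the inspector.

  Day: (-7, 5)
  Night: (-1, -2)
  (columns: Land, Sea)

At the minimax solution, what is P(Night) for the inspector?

Row minima: Day → -7, Night → -2; maximin = -2.
Column maxima: Land → -1, Sea → 5; minimax = -1.
-2 ≠ -1, so there is no saddle point; optimal play is mixed.
Let the inspector play Day with probability p. Expected payoff against Land: (-7)p + (-1)(1−p) = −6p − 1; against Sea: 5p + (-2)(1−p) = 7p − 2.
Setting these equal: −6p − 1 = 7p − 2 ⇒ −13p = -1 ⇒ p = 1/13, and the value is (-6)·(1/13) − 1 = -19/13.
For the smuggler: with q = P(Land), equating Day's and Night's payoffs gives −12q + 5 = q − 2 ⇒ q = 7/13.

12/13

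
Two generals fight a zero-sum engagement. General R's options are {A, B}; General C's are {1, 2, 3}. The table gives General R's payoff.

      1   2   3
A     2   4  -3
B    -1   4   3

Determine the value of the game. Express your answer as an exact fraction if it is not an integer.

1/3

Row minima: A → -3, B → -1; maximin = -1.
Column maxima: 1 → 2, 2 → 4, 3 → 3; minimax = 2.
-1 ≠ 2, so there is no saddle point; optimal play is mixed.
2 is strictly dominated by 1 (it gives General R strictly more in every row), so General C never plays it.
On the remaining 2×2 (A, B vs 1, 3):
Let General R play A with probability p. Expected payoff against 1: 2p + (-1)(1−p) = 3p − 1; against 3: (-3)p + 3(1−p) = −6p + 3.
Setting these equal: 3p − 1 = −6p + 3 ⇒ 9p = 4 ⇒ p = 4/9, and the value is (3)·(4/9) − 1 = 1/3.
For General C: with q = P(1), equating A's and B's payoffs gives 5q − 3 = −4q + 3 ⇒ q = 2/3.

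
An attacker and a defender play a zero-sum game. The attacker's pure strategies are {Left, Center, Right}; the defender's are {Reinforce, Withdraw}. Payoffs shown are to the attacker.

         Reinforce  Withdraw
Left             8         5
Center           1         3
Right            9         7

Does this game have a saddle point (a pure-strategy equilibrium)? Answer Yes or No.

Yes

Row minima: Left → 5, Center → 1, Right → 7; maximin = 7.
Column maxima: Reinforce → 9, Withdraw → 7; minimax = 7.
maximin = minimax = 7, so a saddle point exists.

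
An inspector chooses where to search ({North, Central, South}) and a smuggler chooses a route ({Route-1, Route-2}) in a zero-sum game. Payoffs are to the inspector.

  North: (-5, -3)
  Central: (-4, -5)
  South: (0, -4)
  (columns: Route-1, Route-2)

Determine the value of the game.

-10/3

Row minima: North → -5, Central → -5, South → -4; maximin = -4.
Column maxima: Route-1 → 0, Route-2 → -3; minimax = -3.
-4 ≠ -3, so there is no saddle point; optimal play is mixed.
Central is strictly dominated by South, so the inspector never plays it.
On the remaining 2×2 (North, South vs Route-1, Route-2):
Let the inspector play North with probability p. Expected payoff against Route-1: (-5)p + 0(1−p) = −5p; against Route-2: (-3)p + (-4)(1−p) = p − 4.
Setting these equal: −5p = p − 4 ⇒ −6p = -4 ⇒ p = 2/3, and the value is (-5)·(2/3) = -10/3.
For the smuggler: with q = P(Route-1), equating North's and South's payoffs gives −2q − 3 = 4q − 4 ⇒ q = 1/6.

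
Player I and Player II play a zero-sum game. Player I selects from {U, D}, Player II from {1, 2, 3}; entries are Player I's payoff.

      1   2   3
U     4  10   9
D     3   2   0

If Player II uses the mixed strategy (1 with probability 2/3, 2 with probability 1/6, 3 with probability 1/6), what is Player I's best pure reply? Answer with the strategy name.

U

Expected payoff of U: (2/3)·4 + (1/6)·10 + (1/6)·9 = 35/6.
Expected payoff of D: (2/3)·3 + (1/6)·2 + (1/6)·0 = 7/3.
The largest is 35/6, so Player I's best response is U.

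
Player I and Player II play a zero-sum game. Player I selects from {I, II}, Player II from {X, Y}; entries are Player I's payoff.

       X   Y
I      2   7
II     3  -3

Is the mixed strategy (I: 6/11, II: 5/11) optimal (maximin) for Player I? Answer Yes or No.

Against X this mix gives (6/11)·2 + (5/11)·3 = 27/11.
Against Y this mix gives (6/11)·7 + (5/11)·(-3) = 27/11.
All of Player II's active replies (X, Y) yield 27/11, and no column does worse for Player I. The mix makes Player II indifferent and guarantees 27/11, so it is optimal.

Yes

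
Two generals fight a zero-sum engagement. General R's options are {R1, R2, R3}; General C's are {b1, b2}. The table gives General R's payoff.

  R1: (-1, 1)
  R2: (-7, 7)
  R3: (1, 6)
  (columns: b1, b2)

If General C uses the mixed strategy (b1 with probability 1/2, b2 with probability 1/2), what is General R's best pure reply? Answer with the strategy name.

R3

Expected payoff of R1: (1/2)·(-1) + (1/2)·1 = 0.
Expected payoff of R2: (1/2)·(-7) + (1/2)·7 = 0.
Expected payoff of R3: (1/2)·1 + (1/2)·6 = 7/2.
The largest is 7/2, so General R's best response is R3.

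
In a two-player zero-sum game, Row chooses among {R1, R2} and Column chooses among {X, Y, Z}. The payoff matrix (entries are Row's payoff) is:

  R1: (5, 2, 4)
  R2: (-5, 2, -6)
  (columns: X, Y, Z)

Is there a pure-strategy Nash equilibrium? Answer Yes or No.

Yes

Row minima: R1 → 2, R2 → -6; maximin = 2.
Column maxima: X → 5, Y → 2, Z → 4; minimax = 2.
maximin = minimax = 2, so a saddle point exists.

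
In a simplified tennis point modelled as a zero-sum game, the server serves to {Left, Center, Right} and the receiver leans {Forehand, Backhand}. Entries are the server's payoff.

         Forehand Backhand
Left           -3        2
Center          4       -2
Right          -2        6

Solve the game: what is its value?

Row minima: Left → -3, Center → -2, Right → -2; maximin = -2.
Column maxima: Forehand → 4, Backhand → 6; minimax = 4.
-2 ≠ 4, so there is no saddle point; optimal play is mixed.
Left is strictly dominated by Right, so the server never plays it.
On the remaining 2×2 (Center, Right vs Forehand, Backhand):
Let the server play Center with probability p. Expected payoff against Forehand: 4p + (-2)(1−p) = 6p − 2; against Backhand: (-2)p + 6(1−p) = −8p + 6.
Setting these equal: 6p − 2 = −8p + 6 ⇒ 14p = 8 ⇒ p = 4/7, and the value is (6)·(4/7) − 2 = 10/7.
For the receiver: with q = P(Forehand), equating Center's and Right's payoffs gives 6q − 2 = −8q + 6 ⇒ q = 4/7.

10/7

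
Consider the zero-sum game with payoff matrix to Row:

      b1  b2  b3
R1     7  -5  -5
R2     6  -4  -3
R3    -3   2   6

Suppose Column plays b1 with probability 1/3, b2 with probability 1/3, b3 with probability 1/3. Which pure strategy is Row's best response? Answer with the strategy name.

Expected payoff of R1: (1/3)·7 + (1/3)·(-5) + (1/3)·(-5) = -1.
Expected payoff of R2: (1/3)·6 + (1/3)·(-4) + (1/3)·(-3) = -1/3.
Expected payoff of R3: (1/3)·(-3) + (1/3)·2 + (1/3)·6 = 5/3.
The largest is 5/3, so Row's best response is R3.

R3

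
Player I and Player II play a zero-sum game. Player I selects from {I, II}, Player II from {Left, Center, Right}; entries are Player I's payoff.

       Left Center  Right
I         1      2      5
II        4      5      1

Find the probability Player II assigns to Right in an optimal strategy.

3/7

Row minima: I → 1, II → 1; maximin = 1.
Column maxima: Left → 4, Center → 5, Right → 5; minimax = 4.
1 ≠ 4, so there is no saddle point; optimal play is mixed.
Center is strictly dominated by Left (it gives Player I strictly more in every row), so Player II never plays it.
On the remaining 2×2 (I, II vs Left, Right):
Let Player I play I with probability p. Expected payoff against Left: 1p + 4(1−p) = −3p + 4; against Right: 5p + 1(1−p) = 4p + 1.
Setting these equal: −3p + 4 = 4p + 1 ⇒ −7p = -3 ⇒ p = 3/7, and the value is (-3)·(3/7) + 4 = 19/7.
For Player II: with q = P(Left), equating I's and II's payoffs gives −4q + 5 = 3q + 1 ⇒ q = 4/7.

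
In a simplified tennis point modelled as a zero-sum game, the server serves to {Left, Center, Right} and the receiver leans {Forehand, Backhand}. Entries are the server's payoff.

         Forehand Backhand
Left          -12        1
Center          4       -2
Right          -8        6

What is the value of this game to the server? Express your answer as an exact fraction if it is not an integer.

2/5

Row minima: Left → -12, Center → -2, Right → -8; maximin = -2.
Column maxima: Forehand → 4, Backhand → 6; minimax = 4.
-2 ≠ 4, so there is no saddle point; optimal play is mixed.
Left is strictly dominated by Right, so the server never plays it.
On the remaining 2×2 (Center, Right vs Forehand, Backhand):
Let the server play Center with probability p. Expected payoff against Forehand: 4p + (-8)(1−p) = 12p − 8; against Backhand: (-2)p + 6(1−p) = −8p + 6.
Setting these equal: 12p − 8 = −8p + 6 ⇒ 20p = 14 ⇒ p = 7/10, and the value is (12)·(7/10) − 8 = 2/5.
For the receiver: with q = P(Forehand), equating Center's and Right's payoffs gives 6q − 2 = −14q + 6 ⇒ q = 2/5.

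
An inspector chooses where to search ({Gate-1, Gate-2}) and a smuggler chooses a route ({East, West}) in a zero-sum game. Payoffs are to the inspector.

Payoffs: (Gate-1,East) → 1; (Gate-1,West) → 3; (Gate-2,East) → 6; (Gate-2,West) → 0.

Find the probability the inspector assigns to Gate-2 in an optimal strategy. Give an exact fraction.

Row minima: Gate-1 → 1, Gate-2 → 0; maximin = 1.
Column maxima: East → 6, West → 3; minimax = 3.
1 ≠ 3, so there is no saddle point; optimal play is mixed.
Let the inspector play Gate-1 with probability p. Expected payoff against East: 1p + 6(1−p) = −5p + 6; against West: 3p + 0(1−p) = 3p.
Setting these equal: −5p + 6 = 3p ⇒ −8p = -6 ⇒ p = 3/4, and the value is (-5)·(3/4) + 6 = 9/4.
For the smuggler: with q = P(East), equating Gate-1's and Gate-2's payoffs gives −2q + 3 = 6q ⇒ q = 3/8.

1/4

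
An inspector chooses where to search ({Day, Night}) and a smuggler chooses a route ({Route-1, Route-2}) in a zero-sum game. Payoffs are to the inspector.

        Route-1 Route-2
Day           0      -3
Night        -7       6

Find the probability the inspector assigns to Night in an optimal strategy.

Row minima: Day → -3, Night → -7; maximin = -3.
Column maxima: Route-1 → 0, Route-2 → 6; minimax = 0.
-3 ≠ 0, so there is no saddle point; optimal play is mixed.
Let the inspector play Day with probability p. Expected payoff against Route-1: 0p + (-7)(1−p) = 7p − 7; against Route-2: (-3)p + 6(1−p) = −9p + 6.
Setting these equal: 7p − 7 = −9p + 6 ⇒ 16p = 13 ⇒ p = 13/16, and the value is (7)·(13/16) − 7 = -21/16.
For the smuggler: with q = P(Route-1), equating Day's and Night's payoffs gives 3q − 3 = −13q + 6 ⇒ q = 9/16.

3/16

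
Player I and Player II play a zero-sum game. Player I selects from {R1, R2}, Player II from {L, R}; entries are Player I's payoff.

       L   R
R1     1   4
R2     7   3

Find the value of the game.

25/7

Row minima: R1 → 1, R2 → 3; maximin = 3.
Column maxima: L → 7, R → 4; minimax = 4.
3 ≠ 4, so there is no saddle point; optimal play is mixed.
Let Player I play R1 with probability p. Expected payoff against L: 1p + 7(1−p) = −6p + 7; against R: 4p + 3(1−p) = p + 3.
Setting these equal: −6p + 7 = p + 3 ⇒ −7p = -4 ⇒ p = 4/7, and the value is (-6)·(4/7) + 7 = 25/7.
For Player II: with q = P(L), equating R1's and R2's payoffs gives −3q + 4 = 4q + 3 ⇒ q = 1/7.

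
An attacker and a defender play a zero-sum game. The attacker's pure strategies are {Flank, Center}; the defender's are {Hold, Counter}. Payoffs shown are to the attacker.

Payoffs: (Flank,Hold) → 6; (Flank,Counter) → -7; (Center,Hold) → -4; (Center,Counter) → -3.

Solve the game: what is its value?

-23/7

Row minima: Flank → -7, Center → -4; maximin = -4.
Column maxima: Hold → 6, Counter → -3; minimax = -3.
-4 ≠ -3, so there is no saddle point; optimal play is mixed.
Let the attacker play Flank with probability p. Expected payoff against Hold: 6p + (-4)(1−p) = 10p − 4; against Counter: (-7)p + (-3)(1−p) = −4p − 3.
Setting these equal: 10p − 4 = −4p − 3 ⇒ 14p = 1 ⇒ p = 1/14, and the value is (10)·(1/14) − 4 = -23/7.
For the defender: with q = P(Hold), equating Flank's and Center's payoffs gives 13q − 7 = −q − 3 ⇒ q = 2/7.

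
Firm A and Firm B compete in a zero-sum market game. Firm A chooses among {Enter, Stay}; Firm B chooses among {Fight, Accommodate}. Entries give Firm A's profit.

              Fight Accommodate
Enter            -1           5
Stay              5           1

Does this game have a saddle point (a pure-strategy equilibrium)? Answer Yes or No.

Row minima: Enter → -1, Stay → 1; maximin = 1.
Column maxima: Fight → 5, Accommodate → 5; minimax = 5.
1 ≠ 5, so no pure-strategy equilibrium exists.

No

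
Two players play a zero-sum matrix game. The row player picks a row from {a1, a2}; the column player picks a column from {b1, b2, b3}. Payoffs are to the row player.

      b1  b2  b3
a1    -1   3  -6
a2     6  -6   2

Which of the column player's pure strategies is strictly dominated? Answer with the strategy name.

b1

b3 holds the row player's payoff strictly below b1 in every row: -6 < -1, 2 < 6.
So b1 is strictly dominated for the column player.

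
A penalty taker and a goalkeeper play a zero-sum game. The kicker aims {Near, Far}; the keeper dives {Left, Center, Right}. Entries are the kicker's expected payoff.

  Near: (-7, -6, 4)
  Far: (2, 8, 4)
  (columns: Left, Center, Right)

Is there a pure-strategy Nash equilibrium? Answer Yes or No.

Yes

Row minima: Near → -7, Far → 2; maximin = 2.
Column maxima: Left → 2, Center → 8, Right → 4; minimax = 2.
maximin = minimax = 2, so a saddle point exists.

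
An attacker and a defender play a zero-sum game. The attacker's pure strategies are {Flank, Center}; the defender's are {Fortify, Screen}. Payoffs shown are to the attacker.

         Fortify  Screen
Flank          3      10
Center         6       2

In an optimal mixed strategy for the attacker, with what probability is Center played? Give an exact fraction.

7/11

Row minima: Flank → 3, Center → 2; maximin = 3.
Column maxima: Fortify → 6, Screen → 10; minimax = 6.
3 ≠ 6, so there is no saddle point; optimal play is mixed.
Let the attacker play Flank with probability p. Expected payoff against Fortify: 3p + 6(1−p) = −3p + 6; against Screen: 10p + 2(1−p) = 8p + 2.
Setting these equal: −3p + 6 = 8p + 2 ⇒ −11p = -4 ⇒ p = 4/11, and the value is (-3)·(4/11) + 6 = 54/11.
For the defender: with q = P(Fortify), equating Flank's and Center's payoffs gives −7q + 10 = 4q + 2 ⇒ q = 8/11.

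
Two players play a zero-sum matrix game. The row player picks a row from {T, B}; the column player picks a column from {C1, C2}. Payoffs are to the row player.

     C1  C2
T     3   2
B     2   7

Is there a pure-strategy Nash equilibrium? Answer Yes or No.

No

Row minima: T → 2, B → 2; maximin = 2.
Column maxima: C1 → 3, C2 → 7; minimax = 3.
2 ≠ 3, so no pure-strategy equilibrium exists.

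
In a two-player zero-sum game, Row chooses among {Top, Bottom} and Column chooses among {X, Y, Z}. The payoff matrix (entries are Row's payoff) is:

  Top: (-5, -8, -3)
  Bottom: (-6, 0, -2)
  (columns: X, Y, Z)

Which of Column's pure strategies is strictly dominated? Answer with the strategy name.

Z

X holds Row's payoff strictly below Z in every row: -5 < -3, -6 < -2.
So Z is strictly dominated for Column.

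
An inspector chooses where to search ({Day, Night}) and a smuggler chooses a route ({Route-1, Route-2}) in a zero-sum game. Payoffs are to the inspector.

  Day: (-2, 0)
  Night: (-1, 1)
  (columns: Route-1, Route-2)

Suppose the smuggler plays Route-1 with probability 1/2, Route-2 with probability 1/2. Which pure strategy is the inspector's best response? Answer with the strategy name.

Expected payoff of Day: (1/2)·(-2) + (1/2)·0 = -1.
Expected payoff of Night: (1/2)·(-1) + (1/2)·1 = 0.
The largest is 0, so the inspector's best response is Night.

Night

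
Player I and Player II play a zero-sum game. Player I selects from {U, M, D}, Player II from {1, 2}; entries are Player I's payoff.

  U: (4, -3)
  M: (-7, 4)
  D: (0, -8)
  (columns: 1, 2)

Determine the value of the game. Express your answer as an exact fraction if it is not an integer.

-5/18

Row minima: U → -3, M → -7, D → -8; maximin = -3.
Column maxima: 1 → 4, 2 → 4; minimax = 4.
-3 ≠ 4, so there is no saddle point; optimal play is mixed.
D is strictly dominated by U, so Player I never plays it.
On the remaining 2×2 (U, M vs 1, 2):
Let Player I play U with probability p. Expected payoff against 1: 4p + (-7)(1−p) = 11p − 7; against 2: (-3)p + 4(1−p) = −7p + 4.
Setting these equal: 11p − 7 = −7p + 4 ⇒ 18p = 11 ⇒ p = 11/18, and the value is (11)·(11/18) − 7 = -5/18.
For Player II: with q = P(1), equating U's and M's payoffs gives 7q − 3 = −11q + 4 ⇒ q = 7/18.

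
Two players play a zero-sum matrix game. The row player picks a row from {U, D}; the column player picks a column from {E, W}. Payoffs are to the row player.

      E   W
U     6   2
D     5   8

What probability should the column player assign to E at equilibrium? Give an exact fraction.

6/7

Row minima: U → 2, D → 5; maximin = 5.
Column maxima: E → 6, W → 8; minimax = 6.
5 ≠ 6, so there is no saddle point; optimal play is mixed.
Let the row player play U with probability p. Expected payoff against E: 6p + 5(1−p) = p + 5; against W: 2p + 8(1−p) = −6p + 8.
Setting these equal: p + 5 = −6p + 8 ⇒ 7p = 3 ⇒ p = 3/7, and the value is (1)·(3/7) + 5 = 38/7.
For the column player: with q = P(E), equating U's and D's payoffs gives 4q + 2 = −3q + 8 ⇒ q = 6/7.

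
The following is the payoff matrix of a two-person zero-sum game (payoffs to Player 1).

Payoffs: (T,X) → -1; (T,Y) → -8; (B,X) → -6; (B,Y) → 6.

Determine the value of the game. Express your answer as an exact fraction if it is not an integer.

-54/19

Row minima: T → -8, B → -6; maximin = -6.
Column maxima: X → -1, Y → 6; minimax = -1.
-6 ≠ -1, so there is no saddle point; optimal play is mixed.
Let Player 1 play T with probability p. Expected payoff against X: (-1)p + (-6)(1−p) = 5p − 6; against Y: (-8)p + 6(1−p) = −14p + 6.
Setting these equal: 5p − 6 = −14p + 6 ⇒ 19p = 12 ⇒ p = 12/19, and the value is (5)·(12/19) − 6 = -54/19.
For Player 2: with q = P(X), equating T's and B's payoffs gives 7q − 8 = −12q + 6 ⇒ q = 14/19.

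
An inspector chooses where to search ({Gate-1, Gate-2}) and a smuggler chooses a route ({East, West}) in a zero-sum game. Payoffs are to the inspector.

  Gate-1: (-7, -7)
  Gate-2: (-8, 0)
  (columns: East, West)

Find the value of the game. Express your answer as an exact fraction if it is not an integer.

Row minima: Gate-1 → -7, Gate-2 → -8; maximin = -7.
Column maxima: East → -7, West → 0; minimax = -7.
Since maximin = minimax = -7, there is a saddle point and the value is -7.

-7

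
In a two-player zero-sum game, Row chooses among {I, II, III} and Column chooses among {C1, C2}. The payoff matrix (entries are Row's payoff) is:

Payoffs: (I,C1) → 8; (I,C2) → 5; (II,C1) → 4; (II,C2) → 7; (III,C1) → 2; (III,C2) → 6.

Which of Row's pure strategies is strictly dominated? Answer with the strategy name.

III

II gives a strictly higher payoff than III against every column: 4 > 2, 7 > 6.
So III is strictly dominated and Row never plays it.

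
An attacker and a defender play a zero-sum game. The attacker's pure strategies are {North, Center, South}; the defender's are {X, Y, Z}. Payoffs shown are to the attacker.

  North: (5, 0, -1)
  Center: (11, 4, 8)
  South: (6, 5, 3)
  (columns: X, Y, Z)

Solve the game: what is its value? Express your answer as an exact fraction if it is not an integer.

Row minima: North → -1, Center → 4, South → 3; maximin = 4.
Column maxima: X → 11, Y → 5, Z → 8; minimax = 5.
4 ≠ 5, so there is no saddle point; optimal play is mixed.
North is strictly dominated by Center, so the attacker never plays it.
X is strictly dominated by Y (it gives the attacker strictly more in every row), so the defender never plays it.
On the remaining 2×2 (Center, South vs Y, Z):
Let the attacker play Center with probability p. Expected payoff against Y: 4p + 5(1−p) = −p + 5; against Z: 8p + 3(1−p) = 5p + 3.
Setting these equal: −p + 5 = 5p + 3 ⇒ −6p = -2 ⇒ p = 1/3, and the value is (-1)·(1/3) + 5 = 14/3.
For the defender: with q = P(Y), equating Center's and South's payoffs gives −4q + 8 = 2q + 3 ⇒ q = 5/6.

14/3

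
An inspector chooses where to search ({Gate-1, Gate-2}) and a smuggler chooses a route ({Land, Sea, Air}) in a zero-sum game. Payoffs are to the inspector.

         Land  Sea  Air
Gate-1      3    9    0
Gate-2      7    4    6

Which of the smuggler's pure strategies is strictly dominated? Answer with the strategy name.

Air holds the inspector's payoff strictly below Land in every row: 0 < 3, 6 < 7.
So Land is strictly dominated for the smuggler.

Land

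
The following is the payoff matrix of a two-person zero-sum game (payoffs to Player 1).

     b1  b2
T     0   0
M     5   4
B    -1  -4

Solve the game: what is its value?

Row minima: T → 0, M → 4, B → -4; maximin = 4.
Column maxima: b1 → 5, b2 → 4; minimax = 4.
Since maximin = minimax = 4, there is a saddle point and the value is 4.

4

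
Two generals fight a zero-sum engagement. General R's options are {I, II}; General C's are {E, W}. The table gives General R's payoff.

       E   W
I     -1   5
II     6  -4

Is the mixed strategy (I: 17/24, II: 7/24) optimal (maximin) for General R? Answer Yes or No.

No

Against E this mix gives (17/24)·(-1) + (7/24)·6 = 25/24.
Against W this mix gives (17/24)·5 + (7/24)·(-4) = 19/8.
General C will play E, holding General R to 25/24. Shifting weight toward the row that does better against E would raise this floor (the equalizing mix achieves 13/8 against both E and W), so the proposed strategy is not optimal.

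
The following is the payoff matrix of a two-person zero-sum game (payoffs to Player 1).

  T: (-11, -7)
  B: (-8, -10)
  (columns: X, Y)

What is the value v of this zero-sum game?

Row minima: T → -11, B → -10; maximin = -10.
Column maxima: X → -8, Y → -7; minimax = -8.
-10 ≠ -8, so there is no saddle point; optimal play is mixed.
Let Player 1 play T with probability p. Expected payoff against X: (-11)p + (-8)(1−p) = −3p − 8; against Y: (-7)p + (-10)(1−p) = 3p − 10.
Setting these equal: −3p − 8 = 3p − 10 ⇒ −6p = -2 ⇒ p = 1/3, and the value is (-3)·(1/3) − 8 = -9.
For Player 2: with q = P(X), equating T's and B's payoffs gives −4q − 7 = 2q − 10 ⇒ q = 1/2.

-9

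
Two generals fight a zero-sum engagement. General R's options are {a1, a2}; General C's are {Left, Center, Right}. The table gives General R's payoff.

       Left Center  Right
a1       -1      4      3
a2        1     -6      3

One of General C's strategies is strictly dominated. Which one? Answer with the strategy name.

Right

Left holds General R's payoff strictly below Right in every row: -1 < 3, 1 < 3.
So Right is strictly dominated for General C.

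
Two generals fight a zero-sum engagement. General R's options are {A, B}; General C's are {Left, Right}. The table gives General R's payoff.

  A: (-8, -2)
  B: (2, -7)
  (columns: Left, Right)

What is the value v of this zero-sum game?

Row minima: A → -8, B → -7; maximin = -7.
Column maxima: Left → 2, Right → -2; minimax = -2.
-7 ≠ -2, so there is no saddle point; optimal play is mixed.
Let General R play A with probability p. Expected payoff against Left: (-8)p + 2(1−p) = −10p + 2; against Right: (-2)p + (-7)(1−p) = 5p − 7.
Setting these equal: −10p + 2 = 5p − 7 ⇒ −15p = -9 ⇒ p = 3/5, and the value is (-10)·(3/5) + 2 = -4.
For General C: with q = P(Left), equating A's and B's payoffs gives −6q − 2 = 9q − 7 ⇒ q = 1/3.

-4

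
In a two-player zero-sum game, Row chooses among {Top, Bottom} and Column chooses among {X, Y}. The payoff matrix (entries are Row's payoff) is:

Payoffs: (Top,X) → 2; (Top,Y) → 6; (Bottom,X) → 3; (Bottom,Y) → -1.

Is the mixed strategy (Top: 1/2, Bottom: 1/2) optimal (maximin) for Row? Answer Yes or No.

Against X this mix gives (1/2)·2 + (1/2)·3 = 5/2.
Against Y this mix gives (1/2)·6 + (1/2)·(-1) = 5/2.
All of Column's active replies (X, Y) yield 5/2, and no column does worse for Row. The mix makes Column indifferent and guarantees 5/2, so it is optimal.

Yes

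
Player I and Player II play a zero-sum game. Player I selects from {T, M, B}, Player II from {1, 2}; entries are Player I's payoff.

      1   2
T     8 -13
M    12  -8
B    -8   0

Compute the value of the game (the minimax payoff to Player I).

-16/7

Row minima: T → -13, M → -8, B → -8; maximin = -8.
Column maxima: 1 → 12, 2 → 0; minimax = 0.
-8 ≠ 0, so there is no saddle point; optimal play is mixed.
T is strictly dominated by M, so Player I never plays it.
On the remaining 2×2 (M, B vs 1, 2):
Let Player I play M with probability p. Expected payoff against 1: 12p + (-8)(1−p) = 20p − 8; against 2: (-8)p + 0(1−p) = −8p.
Setting these equal: 20p − 8 = −8p ⇒ 28p = 8 ⇒ p = 2/7, and the value is (20)·(2/7) − 8 = -16/7.
For Player II: with q = P(1), equating M's and B's payoffs gives 20q − 8 = −8q ⇒ q = 2/7.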